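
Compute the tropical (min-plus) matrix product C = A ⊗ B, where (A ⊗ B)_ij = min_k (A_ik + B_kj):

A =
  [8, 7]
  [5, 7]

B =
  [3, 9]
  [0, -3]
A ⊗ B =
  [7, 4]
  [7, 4]

Apply the min-plus product entry-by-entry:
  C[0][0] = min over k of (A[0][0] + B[0][0] = 8 + 3 = 11, A[0][1] + B[1][0] = 7 + 0 = 7) = 7 (attained at k = 1)
  C[0][1] = min over k of (A[0][0] + B[0][1] = 8 + 9 = 17, A[0][1] + B[1][1] = 7 + -3 = 4) = 4 (attained at k = 1)
  C[1][0] = min over k of (A[1][0] + B[0][0] = 5 + 3 = 8, A[1][1] + B[1][0] = 7 + 0 = 7) = 7 (attained at k = 1)
  C[1][1] = min over k of (A[1][0] + B[0][1] = 5 + 9 = 14, A[1][1] + B[1][1] = 7 + -3 = 4) = 4 (attained at k = 1)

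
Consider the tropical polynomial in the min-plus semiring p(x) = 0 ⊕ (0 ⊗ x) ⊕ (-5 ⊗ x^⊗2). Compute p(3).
p(3) = 0

A tropical monomial a ⊗ x^⊗i evaluates to a + i · x. Evaluating each term at x = 3:
  Term 0 contributes 0 + 0 · 3 = 0
  Term 1 contributes 0 + 1 · 3 = 3
  Term 2 contributes -5 + 2 · 3 = 1
p(3) = ⊕ of these = min[0, 3, 1] = 0.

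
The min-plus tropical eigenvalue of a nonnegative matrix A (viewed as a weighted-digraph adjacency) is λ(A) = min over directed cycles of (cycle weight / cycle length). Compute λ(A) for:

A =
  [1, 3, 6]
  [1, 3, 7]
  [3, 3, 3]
λ(A) = 1

Enumerate directed cycles and compute their means (weight / length). Sample:
  cycle 0 → 0: weight = 1, length = 1, mean = 1/1 ≈ 1.000
  cycle 1 → 1: weight = 3, length = 1, mean = 3/1 ≈ 3.000
  cycle 2 → 2: weight = 3, length = 1, mean = 3/1 ≈ 3.000
  cycle 0 → 1 → 0: weight = 4, length = 2, mean = 4/2 ≈ 2.000
  cycle 0 → 2 → 0: weight = 9, length = 2, mean = 9/2 ≈ 4.500
  cycle 1 → 0 → 1: weight = 4, length = 2, mean = 4/2 ≈ 2.000
Minimum mean = 1.000, attained e.g. along the cycle 0 → 0 with weight 1 and length 1. So λ(A) = 1/1 = 1.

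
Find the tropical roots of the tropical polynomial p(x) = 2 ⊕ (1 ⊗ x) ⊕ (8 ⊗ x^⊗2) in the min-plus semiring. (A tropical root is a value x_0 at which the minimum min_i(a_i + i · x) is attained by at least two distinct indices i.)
Roots: {-7, 1}

Each tropical root is a break point of the lower envelope of the lines y = a_i + i · x (there are 3 lines, with slopes 0, 1, ..., 2). Only the lines that attain the minimum somewhere contribute to roots; other lines are dominated. Here the surviving (envelope) indices are i = 2, i = 1, i = 0.
Intersections between consecutive envelope lines give the roots: for adjacent envelope indices i < j the intersection is x = (a_i − a_j) / (j − i). Reading off the sorted break points: {-7, 1}.
Verification: at each break x_0, at least two indices attain the minimum of min_i(a_i + i · x_0).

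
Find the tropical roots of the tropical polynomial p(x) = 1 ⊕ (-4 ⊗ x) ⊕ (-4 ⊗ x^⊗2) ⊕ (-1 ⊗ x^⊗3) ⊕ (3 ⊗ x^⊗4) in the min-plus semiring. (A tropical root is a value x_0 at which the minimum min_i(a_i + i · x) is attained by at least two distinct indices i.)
Roots: {-4, -3, 0, 5}

Each tropical root is a break point of the lower envelope of the lines y = a_i + i · x (there are 5 lines, with slopes 0, 1, ..., 4). Only the lines that attain the minimum somewhere contribute to roots; other lines are dominated. Here the surviving (envelope) indices are i = 4, i = 3, i = 2, i = 1, i = 0.
Intersections between consecutive envelope lines give the roots: for adjacent envelope indices i < j the intersection is x = (a_i − a_j) / (j − i). Reading off the sorted break points: {-4, -3, 0, 5}.
Verification: at each break x_0, at least two indices attain the minimum of min_i(a_i + i · x_0).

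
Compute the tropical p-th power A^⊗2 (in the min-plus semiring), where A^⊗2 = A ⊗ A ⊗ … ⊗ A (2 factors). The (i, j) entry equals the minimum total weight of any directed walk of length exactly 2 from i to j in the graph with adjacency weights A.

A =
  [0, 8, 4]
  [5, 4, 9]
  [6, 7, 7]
A^⊗2 =
  [0, 8, 4]
  [5, 8, 9]
  [6, 11, 10]

Each entry (A^⊗2)_ij equals the minimum over all length-2 walks i = v_0 → v_1 → … → v_2 = j of Σ_t A[v_t][v_{t+1}]. For example, for (i, j) = (0, 2) we minimise over 3 possible intermediate vertex sequences; the minimum is 4, attained along the walk 0 → 0 → 2.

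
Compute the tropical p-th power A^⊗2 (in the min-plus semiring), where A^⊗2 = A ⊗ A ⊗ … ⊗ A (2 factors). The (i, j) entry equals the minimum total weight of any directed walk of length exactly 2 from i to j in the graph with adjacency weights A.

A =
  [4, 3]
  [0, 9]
A^⊗2 =
  [3, 7]
  [4, 3]

Each entry (A^⊗2)_ij equals the minimum over all length-2 walks i = v_0 → v_1 → … → v_2 = j of Σ_t A[v_t][v_{t+1}]. For example, for (i, j) = (0, 1) we minimise over 2 possible intermediate vertex sequences; the minimum is 7, attained along the walk 0 → 0 → 1.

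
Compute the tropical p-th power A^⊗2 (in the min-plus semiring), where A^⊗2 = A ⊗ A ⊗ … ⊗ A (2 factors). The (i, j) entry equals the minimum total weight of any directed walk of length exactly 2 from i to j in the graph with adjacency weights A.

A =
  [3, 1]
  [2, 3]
A^⊗2 =
  [3, 4]
  [5, 3]

Each entry (A^⊗2)_ij equals the minimum over all length-2 walks i = v_0 → v_1 → … → v_2 = j of Σ_t A[v_t][v_{t+1}]. For example, for (i, j) = (0, 1) we minimise over 2 possible intermediate vertex sequences; the minimum is 4, attained along the walk 0 → 0 → 1.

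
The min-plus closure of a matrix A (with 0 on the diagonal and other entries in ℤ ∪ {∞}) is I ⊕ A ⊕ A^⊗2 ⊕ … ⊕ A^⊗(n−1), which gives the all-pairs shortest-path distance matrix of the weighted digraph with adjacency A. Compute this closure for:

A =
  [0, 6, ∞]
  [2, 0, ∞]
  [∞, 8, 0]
Closure =
  [0, 6, ∞]
  [2, 0, ∞]
  [10, 8, 0]

This is the Floyd-Warshall all-pairs shortest-path computation. For each intermediate vertex k = 0, 1, …, 2, update dist[i][j] ← min(dist[i][j], dist[i][k] + dist[k][j]). The final matrix gives, for each (i, j), the minimum total weight of any directed path from i to j (possibly empty when i = j).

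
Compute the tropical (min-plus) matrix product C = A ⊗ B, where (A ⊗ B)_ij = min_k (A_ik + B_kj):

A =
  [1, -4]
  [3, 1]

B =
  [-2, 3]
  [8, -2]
A ⊗ B =
  [-1, -6]
  [1, -1]

Apply the min-plus product entry-by-entry:
  C[0][0] = min over k of (A[0][0] + B[0][0] = 1 + -2 = -1, A[0][1] + B[1][0] = -4 + 8 = 4) = -1 (attained at k = 0)
  C[0][1] = min over k of (A[0][0] + B[0][1] = 1 + 3 = 4, A[0][1] + B[1][1] = -4 + -2 = -6) = -6 (attained at k = 1)
  C[1][0] = min over k of (A[1][0] + B[0][0] = 3 + -2 = 1, A[1][1] + B[1][0] = 1 + 8 = 9) = 1 (attained at k = 0)
  C[1][1] = min over k of (A[1][0] + B[0][1] = 3 + 3 = 6, A[1][1] + B[1][1] = 1 + -2 = -1) = -1 (attained at k = 1)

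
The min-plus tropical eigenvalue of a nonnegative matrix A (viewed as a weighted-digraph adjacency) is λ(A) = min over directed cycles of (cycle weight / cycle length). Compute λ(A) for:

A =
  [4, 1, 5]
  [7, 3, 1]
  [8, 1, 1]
λ(A) = 1

Enumerate directed cycles and compute their means (weight / length). Sample:
  cycle 0 → 0: weight = 4, length = 1, mean = 4/1 ≈ 4.000
  cycle 1 → 1: weight = 3, length = 1, mean = 3/1 ≈ 3.000
  cycle 2 → 2: weight = 1, length = 1, mean = 1/1 ≈ 1.000
  cycle 0 → 1 → 0: weight = 8, length = 2, mean = 8/2 ≈ 4.000
  cycle 0 → 2 → 0: weight = 13, length = 2, mean = 13/2 ≈ 6.500
  cycle 1 → 0 → 1: weight = 8, length = 2, mean = 8/2 ≈ 4.000
Minimum mean = 1.000, attained e.g. along the cycle 2 → 2 with weight 1 and length 1. So λ(A) = 1/1 = 1.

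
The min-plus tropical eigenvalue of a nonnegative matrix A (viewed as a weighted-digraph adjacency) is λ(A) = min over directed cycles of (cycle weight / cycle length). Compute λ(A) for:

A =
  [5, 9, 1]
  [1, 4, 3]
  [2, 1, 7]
λ(A) = 1

Enumerate directed cycles and compute their means (weight / length). Sample:
  cycle 0 → 0: weight = 5, length = 1, mean = 5/1 ≈ 5.000
  cycle 1 → 1: weight = 4, length = 1, mean = 4/1 ≈ 4.000
  cycle 2 → 2: weight = 7, length = 1, mean = 7/1 ≈ 7.000
  cycle 0 → 1 → 0: weight = 10, length = 2, mean = 10/2 ≈ 5.000
  cycle 0 → 2 → 0: weight = 3, length = 2, mean = 3/2 ≈ 1.500
  cycle 1 → 0 → 1: weight = 10, length = 2, mean = 10/2 ≈ 5.000
Minimum mean = 1.000, attained e.g. along the cycle 0 → 2 → 1 → 0 with weight 3 and length 3. So λ(A) = 3/3 = 1.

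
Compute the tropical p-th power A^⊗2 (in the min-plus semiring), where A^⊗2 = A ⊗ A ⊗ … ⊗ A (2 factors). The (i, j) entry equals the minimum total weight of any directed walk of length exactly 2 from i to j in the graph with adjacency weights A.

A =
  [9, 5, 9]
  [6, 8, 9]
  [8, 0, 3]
A^⊗2 =
  [11, 9, 12]
  [14, 9, 12]
  [6, 3, 6]

Each entry (A^⊗2)_ij equals the minimum over all length-2 walks i = v_0 → v_1 → … → v_2 = j of Σ_t A[v_t][v_{t+1}]. For example, for (i, j) = (0, 2) we minimise over 3 possible intermediate vertex sequences; the minimum is 12, attained along the walk 0 → 2 → 2.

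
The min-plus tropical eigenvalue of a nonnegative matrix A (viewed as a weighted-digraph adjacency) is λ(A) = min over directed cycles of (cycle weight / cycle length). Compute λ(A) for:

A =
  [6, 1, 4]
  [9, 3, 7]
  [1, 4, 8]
λ(A) = 5/2

Enumerate directed cycles and compute their means (weight / length). Sample:
  cycle 0 → 0: weight = 6, length = 1, mean = 6/1 ≈ 6.000
  cycle 1 → 1: weight = 3, length = 1, mean = 3/1 ≈ 3.000
  cycle 2 → 2: weight = 8, length = 1, mean = 8/1 ≈ 8.000
  cycle 0 → 1 → 0: weight = 10, length = 2, mean = 10/2 ≈ 5.000
  cycle 0 → 2 → 0: weight = 5, length = 2, mean = 5/2 ≈ 2.500
  cycle 1 → 0 → 1: weight = 10, length = 2, mean = 10/2 ≈ 5.000
Minimum mean = 2.500, attained e.g. along the cycle 0 → 2 → 0 with weight 5 and length 2. So λ(A) = 5/2 = 5/2.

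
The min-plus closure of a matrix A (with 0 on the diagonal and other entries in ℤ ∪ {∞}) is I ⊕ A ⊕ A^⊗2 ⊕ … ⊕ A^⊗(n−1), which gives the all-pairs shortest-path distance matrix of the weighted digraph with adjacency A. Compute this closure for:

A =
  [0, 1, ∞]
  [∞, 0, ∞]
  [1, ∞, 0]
Closure =
  [0, 1, ∞]
  [∞, 0, ∞]
  [1, 2, 0]

This is the Floyd-Warshall all-pairs shortest-path computation. For each intermediate vertex k = 0, 1, …, 2, update dist[i][j] ← min(dist[i][j], dist[i][k] + dist[k][j]). The final matrix gives, for each (i, j), the minimum total weight of any directed path from i to j (possibly empty when i = j).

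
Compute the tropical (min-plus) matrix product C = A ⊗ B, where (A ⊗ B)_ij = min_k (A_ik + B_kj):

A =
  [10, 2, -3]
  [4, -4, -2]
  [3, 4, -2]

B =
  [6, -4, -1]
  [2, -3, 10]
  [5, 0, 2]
A ⊗ B =
  [2, -3, -1]
  [-2, -7, 0]
  [3, -2, 0]

Apply the min-plus product entry-by-entry:
  C[0][0] = min over k of (A[0][0] + B[0][0] = 10 + 6 = 16, A[0][1] + B[1][0] = 2 + 2 = 4, A[0][2] + B[2][0] = -3 + 5 = 2) = 2 (attained at k = 2)
  C[0][1] = min over k of (A[0][0] + B[0][1] = 10 + -4 = 6, A[0][1] + B[1][1] = 2 + -3 = -1, A[0][2] + B[2][1] = -3 + 0 = -3) = -3 (attained at k = 2)
  C[0][2] = min over k of (A[0][0] + B[0][2] = 10 + -1 = 9, A[0][1] + B[1][2] = 2 + 10 = 12, A[0][2] + B[2][2] = -3 + 2 = -1) = -1 (attained at k = 2)
  C[1][0] = min over k of (A[1][0] + B[0][0] = 4 + 6 = 10, A[1][1] + B[1][0] = -4 + 2 = -2, A[1][2] + B[2][0] = -2 + 5 = 3) = -2 (attained at k = 1)
  C[1][1] = min over k of (A[1][0] + B[0][1] = 4 + -4 = 0, A[1][1] + B[1][1] = -4 + -3 = -7, A[1][2] + B[2][1] = -2 + 0 = -2) = -7 (attained at k = 1)
  C[1][2] = min over k of (A[1][0] + B[0][2] = 4 + -1 = 3, A[1][1] + B[1][2] = -4 + 10 = 6, A[1][2] + B[2][2] = -2 + 2 = 0) = 0 (attained at k = 2)
  C[2][0] = min over k of (A[2][0] + B[0][0] = 3 + 6 = 9, A[2][1] + B[1][0] = 4 + 2 = 6, A[2][2] + B[2][0] = -2 + 5 = 3) = 3 (attained at k = 2)
  C[2][1] = min over k of (A[2][0] + B[0][1] = 3 + -4 = -1, A[2][1] + B[1][1] = 4 + -3 = 1, A[2][2] + B[2][1] = -2 + 0 = -2) = -2 (attained at k = 2)
  C[2][2] = min over k of (A[2][0] + B[0][2] = 3 + -1 = 2, A[2][1] + B[1][2] = 4 + 10 = 14, A[2][2] + B[2][2] = -2 + 2 = 0) = 0 (attained at k = 2)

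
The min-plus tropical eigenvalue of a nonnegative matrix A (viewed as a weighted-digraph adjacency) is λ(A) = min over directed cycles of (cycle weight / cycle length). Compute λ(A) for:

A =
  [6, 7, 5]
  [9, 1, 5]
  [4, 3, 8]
λ(A) = 1

Enumerate directed cycles and compute their means (weight / length). Sample:
  cycle 0 → 0: weight = 6, length = 1, mean = 6/1 ≈ 6.000
  cycle 1 → 1: weight = 1, length = 1, mean = 1/1 ≈ 1.000
  cycle 2 → 2: weight = 8, length = 1, mean = 8/1 ≈ 8.000
  cycle 0 → 1 → 0: weight = 16, length = 2, mean = 16/2 ≈ 8.000
  cycle 0 → 2 → 0: weight = 9, length = 2, mean = 9/2 ≈ 4.500
  cycle 1 → 0 → 1: weight = 16, length = 2, mean = 16/2 ≈ 8.000
Minimum mean = 1.000, attained e.g. along the cycle 1 → 1 with weight 1 and length 1. So λ(A) = 1/1 = 1.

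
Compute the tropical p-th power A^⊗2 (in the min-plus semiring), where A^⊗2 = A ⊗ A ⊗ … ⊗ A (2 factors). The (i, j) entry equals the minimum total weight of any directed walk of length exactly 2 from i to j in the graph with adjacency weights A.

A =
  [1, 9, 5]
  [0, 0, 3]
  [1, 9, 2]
A^⊗2 =
  [2, 9, 6]
  [0, 0, 3]
  [2, 9, 4]

Each entry (A^⊗2)_ij equals the minimum over all length-2 walks i = v_0 → v_1 → … → v_2 = j of Σ_t A[v_t][v_{t+1}]. For example, for (i, j) = (0, 2) we minimise over 3 possible intermediate vertex sequences; the minimum is 6, attained along the walk 0 → 0 → 2.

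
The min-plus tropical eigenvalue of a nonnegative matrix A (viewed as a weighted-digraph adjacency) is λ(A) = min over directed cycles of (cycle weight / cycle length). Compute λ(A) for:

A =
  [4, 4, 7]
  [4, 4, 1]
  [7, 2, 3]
λ(A) = 3/2

Enumerate directed cycles and compute their means (weight / length). Sample:
  cycle 0 → 0: weight = 4, length = 1, mean = 4/1 ≈ 4.000
  cycle 1 → 1: weight = 4, length = 1, mean = 4/1 ≈ 4.000
  cycle 2 → 2: weight = 3, length = 1, mean = 3/1 ≈ 3.000
  cycle 0 → 1 → 0: weight = 8, length = 2, mean = 8/2 ≈ 4.000
  cycle 0 → 2 → 0: weight = 14, length = 2, mean = 14/2 ≈ 7.000
  cycle 1 → 0 → 1: weight = 8, length = 2, mean = 8/2 ≈ 4.000
Minimum mean = 1.500, attained e.g. along the cycle 1 → 2 → 1 with weight 3 and length 2. So λ(A) = 3/2 = 3/2.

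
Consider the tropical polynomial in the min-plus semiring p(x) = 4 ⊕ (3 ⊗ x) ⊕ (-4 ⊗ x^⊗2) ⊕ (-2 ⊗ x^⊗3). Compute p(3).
p(3) = 2

A tropical monomial a ⊗ x^⊗i evaluates to a + i · x. Evaluating each term at x = 3:
  Term 0 contributes 4 + 0 · 3 = 4
  Term 1 contributes 3 + 1 · 3 = 6
  Term 2 contributes -4 + 2 · 3 = 2
  Term 3 contributes -2 + 3 · 3 = 7
p(3) = ⊕ of these = min[4, 6, 2, 7] = 2.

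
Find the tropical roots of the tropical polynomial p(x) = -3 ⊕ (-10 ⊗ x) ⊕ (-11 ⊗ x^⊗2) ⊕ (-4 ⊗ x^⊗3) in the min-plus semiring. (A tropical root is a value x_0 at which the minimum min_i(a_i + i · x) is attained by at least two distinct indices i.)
Roots: {-7, 1, 7}

Each tropical root is a break point of the lower envelope of the lines y = a_i + i · x (there are 4 lines, with slopes 0, 1, ..., 3). Only the lines that attain the minimum somewhere contribute to roots; other lines are dominated. Here the surviving (envelope) indices are i = 3, i = 2, i = 1, i = 0.
Intersections between consecutive envelope lines give the roots: for adjacent envelope indices i < j the intersection is x = (a_i − a_j) / (j − i). Reading off the sorted break points: {-7, 1, 7}.
Verification: at each break x_0, at least two indices attain the minimum of min_i(a_i + i · x_0).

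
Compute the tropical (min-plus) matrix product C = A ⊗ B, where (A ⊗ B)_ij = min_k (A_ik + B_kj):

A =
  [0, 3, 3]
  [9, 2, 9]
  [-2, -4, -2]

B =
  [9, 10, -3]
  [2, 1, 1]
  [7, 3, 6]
A ⊗ B =
  [5, 4, -3]
  [4, 3, 3]
  [-2, -3, -5]

Apply the min-plus product entry-by-entry:
  C[0][0] = min over k of (A[0][0] + B[0][0] = 0 + 9 = 9, A[0][1] + B[1][0] = 3 + 2 = 5, A[0][2] + B[2][0] = 3 + 7 = 10) = 5 (attained at k = 1)
  C[0][1] = min over k of (A[0][0] + B[0][1] = 0 + 10 = 10, A[0][1] + B[1][1] = 3 + 1 = 4, A[0][2] + B[2][1] = 3 + 3 = 6) = 4 (attained at k = 1)
  C[0][2] = min over k of (A[0][0] + B[0][2] = 0 + -3 = -3, A[0][1] + B[1][2] = 3 + 1 = 4, A[0][2] + B[2][2] = 3 + 6 = 9) = -3 (attained at k = 0)
  C[1][0] = min over k of (A[1][0] + B[0][0] = 9 + 9 = 18, A[1][1] + B[1][0] = 2 + 2 = 4, A[1][2] + B[2][0] = 9 + 7 = 16) = 4 (attained at k = 1)
  C[1][1] = min over k of (A[1][0] + B[0][1] = 9 + 10 = 19, A[1][1] + B[1][1] = 2 + 1 = 3, A[1][2] + B[2][1] = 9 + 3 = 12) = 3 (attained at k = 1)
  C[1][2] = min over k of (A[1][0] + B[0][2] = 9 + -3 = 6, A[1][1] + B[1][2] = 2 + 1 = 3, A[1][2] + B[2][2] = 9 + 6 = 15) = 3 (attained at k = 1)
  C[2][0] = min over k of (A[2][0] + B[0][0] = -2 + 9 = 7, A[2][1] + B[1][0] = -4 + 2 = -2, A[2][2] + B[2][0] = -2 + 7 = 5) = -2 (attained at k = 1)
  C[2][1] = min over k of (A[2][0] + B[0][1] = -2 + 10 = 8, A[2][1] + B[1][1] = -4 + 1 = -3, A[2][2] + B[2][1] = -2 + 3 = 1) = -3 (attained at k = 1)
  C[2][2] = min over k of (A[2][0] + B[0][2] = -2 + -3 = -5, A[2][1] + B[1][2] = -4 + 1 = -3, A[2][2] + B[2][2] = -2 + 6 = 4) = -5 (attained at k = 0)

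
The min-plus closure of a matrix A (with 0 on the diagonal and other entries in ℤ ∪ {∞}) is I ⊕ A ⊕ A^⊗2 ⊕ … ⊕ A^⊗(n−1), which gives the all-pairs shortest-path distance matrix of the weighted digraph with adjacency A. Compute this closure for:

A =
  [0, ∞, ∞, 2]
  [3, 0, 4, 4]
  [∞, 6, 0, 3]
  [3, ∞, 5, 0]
Closure =
  [0, 13, 7, 2]
  [3, 0, 4, 4]
  [6, 6, 0, 3]
  [3, 11, 5, 0]

This is the Floyd-Warshall all-pairs shortest-path computation. For each intermediate vertex k = 0, 1, …, 3, update dist[i][j] ← min(dist[i][j], dist[i][k] + dist[k][j]). The final matrix gives, for each (i, j), the minimum total weight of any directed path from i to j (possibly empty when i = j).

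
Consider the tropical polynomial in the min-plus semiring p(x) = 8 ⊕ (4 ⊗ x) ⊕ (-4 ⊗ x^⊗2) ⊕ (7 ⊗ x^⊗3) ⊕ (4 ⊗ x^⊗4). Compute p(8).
p(8) = 8

A tropical monomial a ⊗ x^⊗i evaluates to a + i · x. Evaluating each term at x = 8:
  Term 0 contributes 8 + 0 · 8 = 8
  Term 1 contributes 4 + 1 · 8 = 12
  Term 2 contributes -4 + 2 · 8 = 12
  Term 3 contributes 7 + 3 · 8 = 31
  Term 4 contributes 4 + 4 · 8 = 36
p(8) = ⊕ of these = min[8, 12, 12, 31, 36] = 8.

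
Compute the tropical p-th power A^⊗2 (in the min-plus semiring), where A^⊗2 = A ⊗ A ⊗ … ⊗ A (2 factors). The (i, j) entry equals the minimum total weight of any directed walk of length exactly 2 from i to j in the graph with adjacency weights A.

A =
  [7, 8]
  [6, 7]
A^⊗2 =
  [14, 15]
  [13, 14]

Each entry (A^⊗2)_ij equals the minimum over all length-2 walks i = v_0 → v_1 → … → v_2 = j of Σ_t A[v_t][v_{t+1}]. For example, for (i, j) = (0, 1) we minimise over 2 possible intermediate vertex sequences; the minimum is 15, attained along the walk 0 → 0 → 1.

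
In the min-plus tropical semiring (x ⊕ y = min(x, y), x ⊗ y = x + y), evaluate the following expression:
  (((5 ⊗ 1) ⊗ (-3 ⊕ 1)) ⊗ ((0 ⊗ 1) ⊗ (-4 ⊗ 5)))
(((5 ⊗ 1) ⊗ (-3 ⊕ 1)) ⊗ ((0 ⊗ 1) ⊗ (-4 ⊗ 5))) = 5

Expand innermost to outermost. Recall ⊕ takes the minimum of its arguments and ⊗ takes their sum. Working out the expression (((5 ⊗ 1) ⊗ (-3 ⊕ 1)) ⊗ ((0 ⊗ 1) ⊗ (-4 ⊗ 5))) gives 5.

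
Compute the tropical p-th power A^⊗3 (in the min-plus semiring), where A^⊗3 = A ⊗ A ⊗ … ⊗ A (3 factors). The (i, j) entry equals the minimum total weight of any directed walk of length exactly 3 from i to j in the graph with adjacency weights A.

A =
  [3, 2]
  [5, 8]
A^⊗3 =
  [9, 8]
  [11, 10]

Each entry (A^⊗3)_ij equals the minimum over all length-3 walks i = v_0 → v_1 → … → v_3 = j of Σ_t A[v_t][v_{t+1}]. For example, for (i, j) = (0, 1) we minimise over 4 possible intermediate vertex sequences; the minimum is 8, attained along the walk 0 → 0 → 0 → 1.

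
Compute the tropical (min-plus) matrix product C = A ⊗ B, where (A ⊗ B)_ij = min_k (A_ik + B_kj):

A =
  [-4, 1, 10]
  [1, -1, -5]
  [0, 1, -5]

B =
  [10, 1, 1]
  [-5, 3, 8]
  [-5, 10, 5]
A ⊗ B =
  [-4, -3, -3]
  [-10, 2, 0]
  [-10, 1, 0]

Apply the min-plus product entry-by-entry:
  C[0][0] = min over k of (A[0][0] + B[0][0] = -4 + 10 = 6, A[0][1] + B[1][0] = 1 + -5 = -4, A[0][2] + B[2][0] = 10 + -5 = 5) = -4 (attained at k = 1)
  C[0][1] = min over k of (A[0][0] + B[0][1] = -4 + 1 = -3, A[0][1] + B[1][1] = 1 + 3 = 4, A[0][2] + B[2][1] = 10 + 10 = 20) = -3 (attained at k = 0)
  C[0][2] = min over k of (A[0][0] + B[0][2] = -4 + 1 = -3, A[0][1] + B[1][2] = 1 + 8 = 9, A[0][2] + B[2][2] = 10 + 5 = 15) = -3 (attained at k = 0)
  C[1][0] = min over k of (A[1][0] + B[0][0] = 1 + 10 = 11, A[1][1] + B[1][0] = -1 + -5 = -6, A[1][2] + B[2][0] = -5 + -5 = -10) = -10 (attained at k = 2)
  C[1][1] = min over k of (A[1][0] + B[0][1] = 1 + 1 = 2, A[1][1] + B[1][1] = -1 + 3 = 2, A[1][2] + B[2][1] = -5 + 10 = 5) = 2 (attained at k = 0)
  C[1][2] = min over k of (A[1][0] + B[0][2] = 1 + 1 = 2, A[1][1] + B[1][2] = -1 + 8 = 7, A[1][2] + B[2][2] = -5 + 5 = 0) = 0 (attained at k = 2)
  C[2][0] = min over k of (A[2][0] + B[0][0] = 0 + 10 = 10, A[2][1] + B[1][0] = 1 + -5 = -4, A[2][2] + B[2][0] = -5 + -5 = -10) = -10 (attained at k = 2)
  C[2][1] = min over k of (A[2][0] + B[0][1] = 0 + 1 = 1, A[2][1] + B[1][1] = 1 + 3 = 4, A[2][2] + B[2][1] = -5 + 10 = 5) = 1 (attained at k = 0)
  C[2][2] = min over k of (A[2][0] + B[0][2] = 0 + 1 = 1, A[2][1] + B[1][2] = 1 + 8 = 9, A[2][2] + B[2][2] = -5 + 5 = 0) = 0 (attained at k = 2)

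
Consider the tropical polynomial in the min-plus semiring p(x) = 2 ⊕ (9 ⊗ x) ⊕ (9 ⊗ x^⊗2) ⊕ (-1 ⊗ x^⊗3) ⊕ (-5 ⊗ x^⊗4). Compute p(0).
p(0) = -5

A tropical monomial a ⊗ x^⊗i evaluates to a + i · x. Evaluating each term at x = 0:
  Term 0 contributes 2 + 0 · 0 = 2
  Term 1 contributes 9 + 1 · 0 = 9
  Term 2 contributes 9 + 2 · 0 = 9
  Term 3 contributes -1 + 3 · 0 = -1
  Term 4 contributes -5 + 4 · 0 = -5
p(0) = ⊕ of these = min[2, 9, 9, -1, -5] = -5.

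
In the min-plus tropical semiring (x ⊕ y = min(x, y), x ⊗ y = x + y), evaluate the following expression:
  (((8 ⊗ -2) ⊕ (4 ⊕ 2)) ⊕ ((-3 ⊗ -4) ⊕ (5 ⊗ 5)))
(((8 ⊗ -2) ⊕ (4 ⊕ 2)) ⊕ ((-3 ⊗ -4) ⊕ (5 ⊗ 5))) = -7

Expand innermost to outermost. Recall ⊕ takes the minimum of its arguments and ⊗ takes their sum. Working out the expression (((8 ⊗ -2) ⊕ (4 ⊕ 2)) ⊕ ((-3 ⊗ -4) ⊕ (5 ⊗ 5))) gives -7.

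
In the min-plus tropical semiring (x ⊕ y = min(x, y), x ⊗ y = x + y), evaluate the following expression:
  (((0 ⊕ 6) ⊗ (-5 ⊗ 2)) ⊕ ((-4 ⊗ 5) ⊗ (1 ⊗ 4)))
(((0 ⊕ 6) ⊗ (-5 ⊗ 2)) ⊕ ((-4 ⊗ 5) ⊗ (1 ⊗ 4))) = -3

Expand innermost to outermost. Recall ⊕ takes the minimum of its arguments and ⊗ takes their sum. Working out the expression (((0 ⊕ 6) ⊗ (-5 ⊗ 2)) ⊕ ((-4 ⊗ 5) ⊗ (1 ⊗ 4))) gives -3.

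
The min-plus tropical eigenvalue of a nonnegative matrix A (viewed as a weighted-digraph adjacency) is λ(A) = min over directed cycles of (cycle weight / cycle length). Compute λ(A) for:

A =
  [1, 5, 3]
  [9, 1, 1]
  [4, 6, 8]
λ(A) = 1

Enumerate directed cycles and compute their means (weight / length). Sample:
  cycle 0 → 0: weight = 1, length = 1, mean = 1/1 ≈ 1.000
  cycle 1 → 1: weight = 1, length = 1, mean = 1/1 ≈ 1.000
  cycle 2 → 2: weight = 8, length = 1, mean = 8/1 ≈ 8.000
  cycle 0 → 1 → 0: weight = 14, length = 2, mean = 14/2 ≈ 7.000
  cycle 0 → 2 → 0: weight = 7, length = 2, mean = 7/2 ≈ 3.500
  cycle 1 → 0 → 1: weight = 14, length = 2, mean = 14/2 ≈ 7.000
Minimum mean = 1.000, attained e.g. along the cycle 0 → 0 with weight 1 and length 1. So λ(A) = 1/1 = 1.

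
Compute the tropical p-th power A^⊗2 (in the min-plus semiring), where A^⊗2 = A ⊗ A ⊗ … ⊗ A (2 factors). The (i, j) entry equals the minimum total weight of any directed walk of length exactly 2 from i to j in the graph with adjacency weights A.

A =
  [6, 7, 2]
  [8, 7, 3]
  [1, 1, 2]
A^⊗2 =
  [3, 3, 4]
  [4, 4, 5]
  [3, 3, 3]

Each entry (A^⊗2)_ij equals the minimum over all length-2 walks i = v_0 → v_1 → … → v_2 = j of Σ_t A[v_t][v_{t+1}]. For example, for (i, j) = (0, 2) we minimise over 3 possible intermediate vertex sequences; the minimum is 4, attained along the walk 0 → 2 → 2.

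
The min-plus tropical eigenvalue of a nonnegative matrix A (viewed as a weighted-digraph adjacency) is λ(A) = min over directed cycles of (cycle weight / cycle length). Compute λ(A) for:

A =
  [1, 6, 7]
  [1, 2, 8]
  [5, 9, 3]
λ(A) = 1

Enumerate directed cycles and compute their means (weight / length). Sample:
  cycle 0 → 0: weight = 1, length = 1, mean = 1/1 ≈ 1.000
  cycle 1 → 1: weight = 2, length = 1, mean = 2/1 ≈ 2.000
  cycle 2 → 2: weight = 3, length = 1, mean = 3/1 ≈ 3.000
  cycle 0 → 1 → 0: weight = 7, length = 2, mean = 7/2 ≈ 3.500
  cycle 0 → 2 → 0: weight = 12, length = 2, mean = 12/2 ≈ 6.000
  cycle 1 → 0 → 1: weight = 7, length = 2, mean = 7/2 ≈ 3.500
Minimum mean = 1.000, attained e.g. along the cycle 0 → 0 with weight 1 and length 1. So λ(A) = 1/1 = 1.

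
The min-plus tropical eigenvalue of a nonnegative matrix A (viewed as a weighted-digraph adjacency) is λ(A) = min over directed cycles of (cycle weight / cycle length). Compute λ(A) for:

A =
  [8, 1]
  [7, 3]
λ(A) = 3

Enumerate directed cycles and compute their means (weight / length). Sample:
  cycle 0 → 0: weight = 8, length = 1, mean = 8/1 ≈ 8.000
  cycle 1 → 1: weight = 3, length = 1, mean = 3/1 ≈ 3.000
  cycle 0 → 1 → 0: weight = 8, length = 2, mean = 8/2 ≈ 4.000
  cycle 1 → 0 → 1: weight = 8, length = 2, mean = 8/2 ≈ 4.000
Minimum mean = 3.000, attained e.g. along the cycle 1 → 1 with weight 3 and length 1. So λ(A) = 3/1 = 3.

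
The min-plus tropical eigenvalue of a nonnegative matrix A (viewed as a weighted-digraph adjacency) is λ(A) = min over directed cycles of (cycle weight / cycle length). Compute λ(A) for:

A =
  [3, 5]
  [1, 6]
λ(A) = 3

Enumerate directed cycles and compute their means (weight / length). Sample:
  cycle 0 → 0: weight = 3, length = 1, mean = 3/1 ≈ 3.000
  cycle 1 → 1: weight = 6, length = 1, mean = 6/1 ≈ 6.000
  cycle 0 → 1 → 0: weight = 6, length = 2, mean = 6/2 ≈ 3.000
  cycle 1 → 0 → 1: weight = 6, length = 2, mean = 6/2 ≈ 3.000
Minimum mean = 3.000, attained e.g. along the cycle 0 → 0 with weight 3 and length 1. So λ(A) = 3/1 = 3.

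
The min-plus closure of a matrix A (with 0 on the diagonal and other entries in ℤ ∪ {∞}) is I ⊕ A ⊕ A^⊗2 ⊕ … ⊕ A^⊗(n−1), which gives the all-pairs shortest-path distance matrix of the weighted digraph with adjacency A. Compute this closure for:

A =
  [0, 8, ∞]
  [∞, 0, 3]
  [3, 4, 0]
Closure =
  [0, 8, 11]
  [6, 0, 3]
  [3, 4, 0]

This is the Floyd-Warshall all-pairs shortest-path computation. For each intermediate vertex k = 0, 1, …, 2, update dist[i][j] ← min(dist[i][j], dist[i][k] + dist[k][j]). The final matrix gives, for each (i, j), the minimum total weight of any directed path from i to j (possibly empty when i = j).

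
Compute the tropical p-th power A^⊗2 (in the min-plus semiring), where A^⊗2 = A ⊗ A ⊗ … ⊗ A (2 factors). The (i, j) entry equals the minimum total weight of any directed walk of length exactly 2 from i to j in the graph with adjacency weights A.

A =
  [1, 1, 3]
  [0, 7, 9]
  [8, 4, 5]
A^⊗2 =
  [1, 2, 4]
  [1, 1, 3]
  [4, 9, 10]

Each entry (A^⊗2)_ij equals the minimum over all length-2 walks i = v_0 → v_1 → … → v_2 = j of Σ_t A[v_t][v_{t+1}]. For example, for (i, j) = (0, 2) we minimise over 3 possible intermediate vertex sequences; the minimum is 4, attained along the walk 0 → 0 → 2.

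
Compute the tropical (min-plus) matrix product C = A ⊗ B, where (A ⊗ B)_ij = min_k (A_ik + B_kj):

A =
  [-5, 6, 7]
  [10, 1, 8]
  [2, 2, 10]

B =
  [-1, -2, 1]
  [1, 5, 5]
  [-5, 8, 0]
A ⊗ B =
  [-6, -7, -4]
  [2, 6, 6]
  [1, 0, 3]

Apply the min-plus product entry-by-entry:
  C[0][0] = min over k of (A[0][0] + B[0][0] = -5 + -1 = -6, A[0][1] + B[1][0] = 6 + 1 = 7, A[0][2] + B[2][0] = 7 + -5 = 2) = -6 (attained at k = 0)
  C[0][1] = min over k of (A[0][0] + B[0][1] = -5 + -2 = -7, A[0][1] + B[1][1] = 6 + 5 = 11, A[0][2] + B[2][1] = 7 + 8 = 15) = -7 (attained at k = 0)
  C[0][2] = min over k of (A[0][0] + B[0][2] = -5 + 1 = -4, A[0][1] + B[1][2] = 6 + 5 = 11, A[0][2] + B[2][2] = 7 + 0 = 7) = -4 (attained at k = 0)
  C[1][0] = min over k of (A[1][0] + B[0][0] = 10 + -1 = 9, A[1][1] + B[1][0] = 1 + 1 = 2, A[1][2] + B[2][0] = 8 + -5 = 3) = 2 (attained at k = 1)
  C[1][1] = min over k of (A[1][0] + B[0][1] = 10 + -2 = 8, A[1][1] + B[1][1] = 1 + 5 = 6, A[1][2] + B[2][1] = 8 + 8 = 16) = 6 (attained at k = 1)
  C[1][2] = min over k of (A[1][0] + B[0][2] = 10 + 1 = 11, A[1][1] + B[1][2] = 1 + 5 = 6, A[1][2] + B[2][2] = 8 + 0 = 8) = 6 (attained at k = 1)
  C[2][0] = min over k of (A[2][0] + B[0][0] = 2 + -1 = 1, A[2][1] + B[1][0] = 2 + 1 = 3, A[2][2] + B[2][0] = 10 + -5 = 5) = 1 (attained at k = 0)
  C[2][1] = min over k of (A[2][0] + B[0][1] = 2 + -2 = 0, A[2][1] + B[1][1] = 2 + 5 = 7, A[2][2] + B[2][1] = 10 + 8 = 18) = 0 (attained at k = 0)
  C[2][2] = min over k of (A[2][0] + B[0][2] = 2 + 1 = 3, A[2][1] + B[1][2] = 2 + 5 = 7, A[2][2] + B[2][2] = 10 + 0 = 10) = 3 (attained at k = 0)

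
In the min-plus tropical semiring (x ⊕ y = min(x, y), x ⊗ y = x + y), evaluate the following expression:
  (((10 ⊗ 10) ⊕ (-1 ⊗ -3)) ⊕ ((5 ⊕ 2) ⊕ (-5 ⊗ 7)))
(((10 ⊗ 10) ⊕ (-1 ⊗ -3)) ⊕ ((5 ⊕ 2) ⊕ (-5 ⊗ 7))) = -4

Expand innermost to outermost. Recall ⊕ takes the minimum of its arguments and ⊗ takes their sum. Working out the expression (((10 ⊗ 10) ⊕ (-1 ⊗ -3)) ⊕ ((5 ⊕ 2) ⊕ (-5 ⊗ 7))) gives -4.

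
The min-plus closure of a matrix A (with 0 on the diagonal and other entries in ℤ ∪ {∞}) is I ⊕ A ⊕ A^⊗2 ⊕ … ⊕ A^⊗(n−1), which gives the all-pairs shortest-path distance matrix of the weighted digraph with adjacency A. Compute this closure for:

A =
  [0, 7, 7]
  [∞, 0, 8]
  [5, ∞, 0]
Closure =
  [0, 7, 7]
  [13, 0, 8]
  [5, 12, 0]

This is the Floyd-Warshall all-pairs shortest-path computation. For each intermediate vertex k = 0, 1, …, 2, update dist[i][j] ← min(dist[i][j], dist[i][k] + dist[k][j]). The final matrix gives, for each (i, j), the minimum total weight of any directed path from i to j (possibly empty when i = j).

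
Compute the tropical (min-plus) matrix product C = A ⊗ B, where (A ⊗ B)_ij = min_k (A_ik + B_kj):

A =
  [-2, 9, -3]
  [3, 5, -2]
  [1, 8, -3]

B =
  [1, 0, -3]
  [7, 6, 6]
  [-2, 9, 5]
A ⊗ B =
  [-5, -2, -5]
  [-4, 3, 0]
  [-5, 1, -2]

Apply the min-plus product entry-by-entry:
  C[0][0] = min over k of (A[0][0] + B[0][0] = -2 + 1 = -1, A[0][1] + B[1][0] = 9 + 7 = 16, A[0][2] + B[2][0] = -3 + -2 = -5) = -5 (attained at k = 2)
  C[0][1] = min over k of (A[0][0] + B[0][1] = -2 + 0 = -2, A[0][1] + B[1][1] = 9 + 6 = 15, A[0][2] + B[2][1] = -3 + 9 = 6) = -2 (attained at k = 0)
  C[0][2] = min over k of (A[0][0] + B[0][2] = -2 + -3 = -5, A[0][1] + B[1][2] = 9 + 6 = 15, A[0][2] + B[2][2] = -3 + 5 = 2) = -5 (attained at k = 0)
  C[1][0] = min over k of (A[1][0] + B[0][0] = 3 + 1 = 4, A[1][1] + B[1][0] = 5 + 7 = 12, A[1][2] + B[2][0] = -2 + -2 = -4) = -4 (attained at k = 2)
  C[1][1] = min over k of (A[1][0] + B[0][1] = 3 + 0 = 3, A[1][1] + B[1][1] = 5 + 6 = 11, A[1][2] + B[2][1] = -2 + 9 = 7) = 3 (attained at k = 0)
  C[1][2] = min over k of (A[1][0] + B[0][2] = 3 + -3 = 0, A[1][1] + B[1][2] = 5 + 6 = 11, A[1][2] + B[2][2] = -2 + 5 = 3) = 0 (attained at k = 0)
  C[2][0] = min over k of (A[2][0] + B[0][0] = 1 + 1 = 2, A[2][1] + B[1][0] = 8 + 7 = 15, A[2][2] + B[2][0] = -3 + -2 = -5) = -5 (attained at k = 2)
  C[2][1] = min over k of (A[2][0] + B[0][1] = 1 + 0 = 1, A[2][1] + B[1][1] = 8 + 6 = 14, A[2][2] + B[2][1] = -3 + 9 = 6) = 1 (attained at k = 0)
  C[2][2] = min over k of (A[2][0] + B[0][2] = 1 + -3 = -2, A[2][1] + B[1][2] = 8 + 6 = 14, A[2][2] + B[2][2] = -3 + 5 = 2) = -2 (attained at k = 0)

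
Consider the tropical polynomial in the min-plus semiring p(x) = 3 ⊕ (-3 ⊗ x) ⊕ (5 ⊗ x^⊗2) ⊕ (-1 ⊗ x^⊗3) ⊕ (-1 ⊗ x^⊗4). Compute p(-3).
p(-3) = -13

A tropical monomial a ⊗ x^⊗i evaluates to a + i · x. Evaluating each term at x = -3:
  Term 0 contributes 3 + 0 · -3 = 3
  Term 1 contributes -3 + 1 · -3 = -6
  Term 2 contributes 5 + 2 · -3 = -1
  Term 3 contributes -1 + 3 · -3 = -10
  Term 4 contributes -1 + 4 · -3 = -13
p(-3) = ⊕ of these = min[3, -6, -1, -10, -13] = -13.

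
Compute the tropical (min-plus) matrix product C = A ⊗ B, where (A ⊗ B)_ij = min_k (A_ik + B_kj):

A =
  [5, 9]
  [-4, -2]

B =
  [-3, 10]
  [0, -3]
A ⊗ B =
  [2, 6]
  [-7, -5]

Apply the min-plus product entry-by-entry:
  C[0][0] = min over k of (A[0][0] + B[0][0] = 5 + -3 = 2, A[0][1] + B[1][0] = 9 + 0 = 9) = 2 (attained at k = 0)
  C[0][1] = min over k of (A[0][0] + B[0][1] = 5 + 10 = 15, A[0][1] + B[1][1] = 9 + -3 = 6) = 6 (attained at k = 1)
  C[1][0] = min over k of (A[1][0] + B[0][0] = -4 + -3 = -7, A[1][1] + B[1][0] = -2 + 0 = -2) = -7 (attained at k = 0)
  C[1][1] = min over k of (A[1][0] + B[0][1] = -4 + 10 = 6, A[1][1] + B[1][1] = -2 + -3 = -5) = -5 (attained at k = 1)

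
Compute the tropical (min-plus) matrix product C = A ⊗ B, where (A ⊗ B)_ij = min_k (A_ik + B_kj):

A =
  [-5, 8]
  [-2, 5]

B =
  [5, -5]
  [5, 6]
A ⊗ B =
  [0, -10]
  [3, -7]

Apply the min-plus product entry-by-entry:
  C[0][0] = min over k of (A[0][0] + B[0][0] = -5 + 5 = 0, A[0][1] + B[1][0] = 8 + 5 = 13) = 0 (attained at k = 0)
  C[0][1] = min over k of (A[0][0] + B[0][1] = -5 + -5 = -10, A[0][1] + B[1][1] = 8 + 6 = 14) = -10 (attained at k = 0)
  C[1][0] = min over k of (A[1][0] + B[0][0] = -2 + 5 = 3, A[1][1] + B[1][0] = 5 + 5 = 10) = 3 (attained at k = 0)
  C[1][1] = min over k of (A[1][0] + B[0][1] = -2 + -5 = -7, A[1][1] + B[1][1] = 5 + 6 = 11) = -7 (attained at k = 0)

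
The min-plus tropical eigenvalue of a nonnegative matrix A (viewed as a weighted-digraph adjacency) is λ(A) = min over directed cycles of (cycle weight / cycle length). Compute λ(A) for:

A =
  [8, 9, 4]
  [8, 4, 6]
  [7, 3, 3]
λ(A) = 3

Enumerate directed cycles and compute their means (weight / length). Sample:
  cycle 0 → 0: weight = 8, length = 1, mean = 8/1 ≈ 8.000
  cycle 1 → 1: weight = 4, length = 1, mean = 4/1 ≈ 4.000
  cycle 2 → 2: weight = 3, length = 1, mean = 3/1 ≈ 3.000
  cycle 0 → 1 → 0: weight = 17, length = 2, mean = 17/2 ≈ 8.500
  cycle 0 → 2 → 0: weight = 11, length = 2, mean = 11/2 ≈ 5.500
  cycle 1 → 0 → 1: weight = 17, length = 2, mean = 17/2 ≈ 8.500
Minimum mean = 3.000, attained e.g. along the cycle 2 → 2 with weight 3 and length 1. So λ(A) = 3/1 = 3.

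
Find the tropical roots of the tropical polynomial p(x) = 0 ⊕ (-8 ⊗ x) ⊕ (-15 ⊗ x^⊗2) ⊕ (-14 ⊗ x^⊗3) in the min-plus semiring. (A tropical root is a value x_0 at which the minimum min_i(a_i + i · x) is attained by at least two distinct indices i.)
Roots: {-1, 7, 8}

Each tropical root is a break point of the lower envelope of the lines y = a_i + i · x (there are 4 lines, with slopes 0, 1, ..., 3). Only the lines that attain the minimum somewhere contribute to roots; other lines are dominated. Here the surviving (envelope) indices are i = 3, i = 2, i = 1, i = 0.
Intersections between consecutive envelope lines give the roots: for adjacent envelope indices i < j the intersection is x = (a_i − a_j) / (j − i). Reading off the sorted break points: {-1, 7, 8}.
Verification: at each break x_0, at least two indices attain the minimum of min_i(a_i + i · x_0).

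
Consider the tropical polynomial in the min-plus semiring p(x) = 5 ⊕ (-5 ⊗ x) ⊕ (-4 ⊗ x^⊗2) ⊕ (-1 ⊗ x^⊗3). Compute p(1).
p(1) = -4

A tropical monomial a ⊗ x^⊗i evaluates to a + i · x. Evaluating each term at x = 1:
  Term 0 contributes 5 + 0 · 1 = 5
  Term 1 contributes -5 + 1 · 1 = -4
  Term 2 contributes -4 + 2 · 1 = -2
  Term 3 contributes -1 + 3 · 1 = 2
p(1) = ⊕ of these = min[5, -4, -2, 2] = -4.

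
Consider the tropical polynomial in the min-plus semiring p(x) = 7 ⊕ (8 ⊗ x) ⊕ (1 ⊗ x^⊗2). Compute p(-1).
p(-1) = -1

A tropical monomial a ⊗ x^⊗i evaluates to a + i · x. Evaluating each term at x = -1:
  Term 0 contributes 7 + 0 · -1 = 7
  Term 1 contributes 8 + 1 · -1 = 7
  Term 2 contributes 1 + 2 · -1 = -1
p(-1) = ⊕ of these = min[7, 7, -1] = -1.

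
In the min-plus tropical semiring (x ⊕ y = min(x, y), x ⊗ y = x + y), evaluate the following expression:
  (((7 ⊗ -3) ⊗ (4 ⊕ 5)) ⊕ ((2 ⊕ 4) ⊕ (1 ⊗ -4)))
(((7 ⊗ -3) ⊗ (4 ⊕ 5)) ⊕ ((2 ⊕ 4) ⊕ (1 ⊗ -4))) = -3

Expand innermost to outermost. Recall ⊕ takes the minimum of its arguments and ⊗ takes their sum. Working out the expression (((7 ⊗ -3) ⊗ (4 ⊕ 5)) ⊕ ((2 ⊕ 4) ⊕ (1 ⊗ -4))) gives -3.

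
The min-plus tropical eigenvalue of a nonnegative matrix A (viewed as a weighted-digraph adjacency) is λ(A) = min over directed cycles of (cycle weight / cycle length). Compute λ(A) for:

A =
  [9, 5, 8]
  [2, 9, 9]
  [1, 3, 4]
λ(A) = 7/2

Enumerate directed cycles and compute their means (weight / length). Sample:
  cycle 0 → 0: weight = 9, length = 1, mean = 9/1 ≈ 9.000
  cycle 1 → 1: weight = 9, length = 1, mean = 9/1 ≈ 9.000
  cycle 2 → 2: weight = 4, length = 1, mean = 4/1 ≈ 4.000
  cycle 0 → 1 → 0: weight = 7, length = 2, mean = 7/2 ≈ 3.500
  cycle 0 → 2 → 0: weight = 9, length = 2, mean = 9/2 ≈ 4.500
  cycle 1 → 0 → 1: weight = 7, length = 2, mean = 7/2 ≈ 3.500
Minimum mean = 3.500, attained e.g. along the cycle 0 → 1 → 0 with weight 7 and length 2. So λ(A) = 7/2 = 7/2.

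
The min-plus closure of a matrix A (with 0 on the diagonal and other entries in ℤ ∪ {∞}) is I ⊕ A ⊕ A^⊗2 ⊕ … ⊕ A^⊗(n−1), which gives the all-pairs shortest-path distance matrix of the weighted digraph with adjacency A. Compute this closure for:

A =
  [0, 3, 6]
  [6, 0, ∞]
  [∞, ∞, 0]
Closure =
  [0, 3, 6]
  [6, 0, 12]
  [∞, ∞, 0]

This is the Floyd-Warshall all-pairs shortest-path computation. For each intermediate vertex k = 0, 1, …, 2, update dist[i][j] ← min(dist[i][j], dist[i][k] + dist[k][j]). The final matrix gives, for each (i, j), the minimum total weight of any directed path from i to j (possibly empty when i = j).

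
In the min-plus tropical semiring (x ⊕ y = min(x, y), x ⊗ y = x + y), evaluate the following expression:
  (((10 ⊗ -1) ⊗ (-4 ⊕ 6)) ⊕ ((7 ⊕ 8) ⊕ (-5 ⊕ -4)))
(((10 ⊗ -1) ⊗ (-4 ⊕ 6)) ⊕ ((7 ⊕ 8) ⊕ (-5 ⊕ -4))) = -5

Expand innermost to outermost. Recall ⊕ takes the minimum of its arguments and ⊗ takes their sum. Working out the expression (((10 ⊗ -1) ⊗ (-4 ⊕ 6)) ⊕ ((7 ⊕ 8) ⊕ (-5 ⊕ -4))) gives -5.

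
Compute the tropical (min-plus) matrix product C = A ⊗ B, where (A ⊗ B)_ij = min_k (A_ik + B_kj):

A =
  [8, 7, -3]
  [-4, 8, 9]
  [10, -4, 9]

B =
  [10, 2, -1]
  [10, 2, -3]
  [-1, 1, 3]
A ⊗ B =
  [-4, -2, 0]
  [6, -2, -5]
  [6, -2, -7]

Apply the min-plus product entry-by-entry:
  C[0][0] = min over k of (A[0][0] + B[0][0] = 8 + 10 = 18, A[0][1] + B[1][0] = 7 + 10 = 17, A[0][2] + B[2][0] = -3 + -1 = -4) = -4 (attained at k = 2)
  C[0][1] = min over k of (A[0][0] + B[0][1] = 8 + 2 = 10, A[0][1] + B[1][1] = 7 + 2 = 9, A[0][2] + B[2][1] = -3 + 1 = -2) = -2 (attained at k = 2)
  C[0][2] = min over k of (A[0][0] + B[0][2] = 8 + -1 = 7, A[0][1] + B[1][2] = 7 + -3 = 4, A[0][2] + B[2][2] = -3 + 3 = 0) = 0 (attained at k = 2)
  C[1][0] = min over k of (A[1][0] + B[0][0] = -4 + 10 = 6, A[1][1] + B[1][0] = 8 + 10 = 18, A[1][2] + B[2][0] = 9 + -1 = 8) = 6 (attained at k = 0)
  C[1][1] = min over k of (A[1][0] + B[0][1] = -4 + 2 = -2, A[1][1] + B[1][1] = 8 + 2 = 10, A[1][2] + B[2][1] = 9 + 1 = 10) = -2 (attained at k = 0)
  C[1][2] = min over k of (A[1][0] + B[0][2] = -4 + -1 = -5, A[1][1] + B[1][2] = 8 + -3 = 5, A[1][2] + B[2][2] = 9 + 3 = 12) = -5 (attained at k = 0)
  C[2][0] = min over k of (A[2][0] + B[0][0] = 10 + 10 = 20, A[2][1] + B[1][0] = -4 + 10 = 6, A[2][2] + B[2][0] = 9 + -1 = 8) = 6 (attained at k = 1)
  C[2][1] = min over k of (A[2][0] + B[0][1] = 10 + 2 = 12, A[2][1] + B[1][1] = -4 + 2 = -2, A[2][2] + B[2][1] = 9 + 1 = 10) = -2 (attained at k = 1)
  C[2][2] = min over k of (A[2][0] + B[0][2] = 10 + -1 = 9, A[2][1] + B[1][2] = -4 + -3 = -7, A[2][2] + B[2][2] = 9 + 3 = 12) = -7 (attained at k = 1)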